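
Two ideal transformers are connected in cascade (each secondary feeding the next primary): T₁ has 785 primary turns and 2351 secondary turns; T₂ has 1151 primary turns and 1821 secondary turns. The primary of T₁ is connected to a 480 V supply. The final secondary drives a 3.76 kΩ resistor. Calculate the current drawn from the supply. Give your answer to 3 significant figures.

After T₁: V = 480.00 × 2351/785 = 1437.6 V.
After T₂: V = 1437.6 × 1821/1151 = 2274.4 V.
I_load = 2274.4/3760 = 0.60488 A, so P_out = 2274.4 × 0.60488 = 1375.7 W.
All ideal ⇒ P_in = P_out, so I_supply = 1375.7/480 = 2.87 A.

I_supply ≈ 2.87 A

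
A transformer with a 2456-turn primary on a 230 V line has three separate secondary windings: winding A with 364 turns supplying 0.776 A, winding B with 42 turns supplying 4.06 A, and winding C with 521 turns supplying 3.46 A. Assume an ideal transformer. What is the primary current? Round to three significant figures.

I_p ≈ 0.918 A

V_A = 230 × 364/2456 = 34.088 V; V_B = 230 × 42/2456 = 3.9332 V; V_C = 230 × 521/2456 = 48.791 V.
P_out = V_A I_A + V_B I_B + V_C I_C = 34.088×0.776 + 3.9332×4.06 + 48.791×3.46 = 26.452 + 15.969 + 168.82 = 211.24 W.
Ideal ⇒ P_in = P_out, so I_p = P_out/V_p = 211.24/230 = 0.918 A.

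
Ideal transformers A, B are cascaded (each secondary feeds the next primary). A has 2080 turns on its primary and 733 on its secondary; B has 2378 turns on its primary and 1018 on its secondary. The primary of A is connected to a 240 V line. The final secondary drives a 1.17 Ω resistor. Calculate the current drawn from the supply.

After A: V = 240.00 × 733/2080 = 84.577 V.
After B: V = 84.577 × 1018/2378 = 36.207 V.
I_load = 36.207/1.17 = 30.946 A, so P_out = 36.207 × 30.946 = 1120.4 W.
All ideal ⇒ P_in = P_out, so I_supply = 1120.4/240 = 4.67 A.

I_supply ≈ 4.67 A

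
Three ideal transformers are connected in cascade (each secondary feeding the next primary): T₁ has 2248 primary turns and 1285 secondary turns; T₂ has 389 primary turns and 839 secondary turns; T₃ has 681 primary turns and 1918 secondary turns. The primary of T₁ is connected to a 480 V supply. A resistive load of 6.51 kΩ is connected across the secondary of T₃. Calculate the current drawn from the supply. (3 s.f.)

Secondary of T₁: V = 480.00 × 1285/2248 = 274.38 V.
Secondary of T₂: V = 274.38 × 839/389 = 591.78 V.
Secondary of T₃: V = 591.78 × 1918/681 = 1666.7 V.
I_load = 1666.7/6510 = 0.25602 A, so P_out = 1666.7 × 0.25602 = 426.72 W.
All ideal ⇒ P_in = P_out, so I_supply = 426.72/480 = 0.889 A.

I_supply ≈ 0.889 A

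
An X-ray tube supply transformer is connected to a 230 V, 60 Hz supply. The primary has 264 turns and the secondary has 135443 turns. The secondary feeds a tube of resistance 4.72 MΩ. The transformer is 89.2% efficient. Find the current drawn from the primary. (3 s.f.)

I_p ≈ 14.4 A

V_s = 230 × 135443/264 = 118000 V.
I_s = V_s/R = 118000/(4.72×10^6) = 0.025000 A.
P_out = V_s I_s = 118000 × 0.025000 = 2950.0 W.
P_in = P_out/η = 2950.0/0.892 = 3307.2 W.
I_p = P_in/V_p = 3307.2/230 = 14.4 A.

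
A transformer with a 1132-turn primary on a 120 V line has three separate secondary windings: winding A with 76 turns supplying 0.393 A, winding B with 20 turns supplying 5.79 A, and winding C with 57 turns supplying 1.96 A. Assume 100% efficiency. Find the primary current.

V_A = 120 × 76/1132 = 8.0565 V; V_B = 120 × 20/1132 = 2.1201 V; V_C = 120 × 57/1132 = 6.0424 V.
P_out = V_A I_A + V_B I_B + V_C I_C = 8.0565×0.393 + 2.1201×5.79 + 6.0424×1.96 = 3.1662 + 12.276 + 11.843 = 27.285 W.
Ideal ⇒ P_in = P_out, so I_p = P_out/V_p = 27.285/120 = 0.227 A.

I_p ≈ 0.227 A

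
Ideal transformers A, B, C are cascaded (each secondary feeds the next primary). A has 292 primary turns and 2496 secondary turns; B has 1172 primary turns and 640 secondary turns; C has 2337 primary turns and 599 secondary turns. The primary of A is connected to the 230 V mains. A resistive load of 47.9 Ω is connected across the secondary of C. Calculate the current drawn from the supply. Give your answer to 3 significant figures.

I_supply ≈ 6.87 A

Secondary of A: V = 230.00 × 2496/292 = 1966.0 V.
Secondary of B: V = 1966.0 × 640/1172 = 1073.6 V.
Secondary of C: V = 1073.6 × 599/2337 = 275.18 V.
I_load = 275.18/47.9 = 5.7448 A, so P_out = 275.18 × 5.7448 = 1580.8 W.
All ideal ⇒ P_in = P_out, so I_supply = 1580.8/230 = 6.87 A.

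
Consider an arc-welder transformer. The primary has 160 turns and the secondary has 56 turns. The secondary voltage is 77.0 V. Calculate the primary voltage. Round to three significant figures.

V_p/V_s = N_p/N_s, so V_p = 77.0 × 160/56 = 220 V.

V_p ≈ 220 V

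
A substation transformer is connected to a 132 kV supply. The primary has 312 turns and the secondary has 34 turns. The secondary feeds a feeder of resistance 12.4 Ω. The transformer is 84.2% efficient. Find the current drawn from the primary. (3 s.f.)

I_p ≈ 150 A

V_s = 132000 × 34/312 = 14385 V.
I_s = V_s/R = 14385/12.4 = 1160.0 A.
P_out = V_s I_s = 14385 × 1160.0 = 1.6687×10^7 W.
P_in = P_out/η = 1.6687×10^7/0.842 = 1.9818×10^7 W.
I_p = P_in/V_p = 1.9818×10^7/132000 = 150 A.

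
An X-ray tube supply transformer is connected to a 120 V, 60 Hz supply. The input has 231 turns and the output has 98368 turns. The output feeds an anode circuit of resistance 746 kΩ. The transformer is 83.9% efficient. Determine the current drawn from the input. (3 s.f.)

I_in ≈ 34.8 A

V_out = 120 × 98368/231 = 51100 V.
I_out = V_out/R = 51100/746000 = 0.068499 A.
P_out = V_out I_out = 51100 × 0.068499 = 3500.3 W.
P_in = P_out/η = 3500.3/0.839 = 4172.0 W.
I_in = P_in/V_in = 4172.0/120 = 34.8 A.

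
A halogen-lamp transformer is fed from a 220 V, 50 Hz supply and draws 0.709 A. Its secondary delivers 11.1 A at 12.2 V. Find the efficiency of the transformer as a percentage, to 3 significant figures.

P_in = 220 × 0.709 = 155.980 W.
P_out = 12.2 × 11.1 = 135.420 W.
η = P_out/P_in = 135.420/155.980 = 0.868.

η ≈ 86.8%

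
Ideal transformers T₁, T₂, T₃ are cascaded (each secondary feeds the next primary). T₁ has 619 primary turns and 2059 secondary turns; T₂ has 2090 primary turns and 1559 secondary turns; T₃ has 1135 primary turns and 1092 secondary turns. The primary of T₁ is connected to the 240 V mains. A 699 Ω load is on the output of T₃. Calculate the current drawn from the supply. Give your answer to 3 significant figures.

Secondary of T₁: V = 240.00 × 2059/619 = 798.32 V.
Secondary of T₂: V = 798.32 × 1559/2090 = 595.49 V.
Secondary of T₃: V = 595.49 × 1092/1135 = 572.93 V.
I_load = 572.93/699 = 0.81965 A, so P_out = 572.93 × 0.81965 = 469.60 W.
All ideal ⇒ P_in = P_out, so I_supply = 469.60/240 = 1.96 A.

I_supply ≈ 1.96 A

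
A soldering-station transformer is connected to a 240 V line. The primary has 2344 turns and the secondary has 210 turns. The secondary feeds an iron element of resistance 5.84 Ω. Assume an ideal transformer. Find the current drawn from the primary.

I_p ≈ 0.330 A

V_s = V_p × N_s/N_p = 240 × 210/2344 = 21.502 V.
I_s = V_s/R = 21.502/5.84 = 3.6818 A.
For an ideal transformer I_p N_p = I_s N_s, so I_p = 3.6818 × 210/2344 = 0.330 A.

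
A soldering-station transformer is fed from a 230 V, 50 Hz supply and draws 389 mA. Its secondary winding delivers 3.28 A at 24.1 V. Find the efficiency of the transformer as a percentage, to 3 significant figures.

P_in = 230 × 0.389 = 89.4700 W.
P_out = 24.1 × 3.28 = 79.0480 W.
η = P_out/P_in = 79.0480/89.4700 = 0.884.

η ≈ 88.4%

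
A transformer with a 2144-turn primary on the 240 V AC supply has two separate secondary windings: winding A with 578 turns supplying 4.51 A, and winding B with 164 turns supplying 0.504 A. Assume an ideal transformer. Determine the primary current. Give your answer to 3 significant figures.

V_A = 240 × 578/2144 = 64.701 V; V_B = 240 × 164/2144 = 18.358 V.
P_out = V_A I_A + V_B I_B = 64.701×4.51 + 18.358×0.504 = 291.80 + 9.2525 = 301.06 W.
Ideal ⇒ P_in = P_out, so I_p = P_out/V_p = 301.06/240 = 1.25 A.

I_p ≈ 1.25 A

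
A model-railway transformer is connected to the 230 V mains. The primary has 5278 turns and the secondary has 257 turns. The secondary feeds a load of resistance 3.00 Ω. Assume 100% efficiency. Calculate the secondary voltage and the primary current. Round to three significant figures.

V_s = V_p × N_s/N_p = 230 × 257/5278 = 11.199 V.
I_s = V_s/R = 11.199/3.00 = 3.7331 A.
I_p = I_s × N_s/N_p = 3.7331 × 257/5278 = 0.182 A.

V_s ≈ 11.2 V, I_p ≈ 0.182 A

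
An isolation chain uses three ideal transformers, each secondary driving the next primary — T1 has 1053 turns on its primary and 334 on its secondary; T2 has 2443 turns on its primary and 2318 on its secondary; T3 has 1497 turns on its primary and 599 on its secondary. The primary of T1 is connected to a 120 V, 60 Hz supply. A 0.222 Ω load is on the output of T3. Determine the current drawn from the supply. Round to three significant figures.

Secondary of T1: V = 120.00 × 334/1053 = 38.063 V.
Secondary of T2: V = 38.063 × 2318/2443 = 36.115 V.
Secondary of T3: V = 36.115 × 599/1497 = 14.451 V.
I_load = 14.451/0.222 = 65.094 A, so P_out = 14.451 × 65.094 = 940.67 W.
All ideal ⇒ P_in = P_out, so I_supply = 940.67/120 = 7.84 A.

I_supply ≈ 7.84 A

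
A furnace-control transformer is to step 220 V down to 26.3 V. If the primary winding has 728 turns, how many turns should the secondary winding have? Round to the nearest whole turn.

N_s = 87 turns

N_s/N_p = V_s/V_p, so N_s = 728 × 26.3/220 = 87.0 ≈ 87 turns.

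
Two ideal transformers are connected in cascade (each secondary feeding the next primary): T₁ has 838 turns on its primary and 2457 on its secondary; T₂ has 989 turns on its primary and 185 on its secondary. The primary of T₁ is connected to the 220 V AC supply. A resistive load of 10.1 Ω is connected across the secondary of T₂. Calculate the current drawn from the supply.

I_supply ≈ 6.55 A

Secondary of T₁: V = 220.00 × 2457/838 = 645.04 V.
Secondary of T₂: V = 645.04 × 185/989 = 120.66 V.
I_load = 120.66/10.1 = 11.946 A, so P_out = 120.66 × 11.946 = 1441.4 W.
All ideal ⇒ P_in = P_out, so I_supply = 1441.4/220 = 6.55 A.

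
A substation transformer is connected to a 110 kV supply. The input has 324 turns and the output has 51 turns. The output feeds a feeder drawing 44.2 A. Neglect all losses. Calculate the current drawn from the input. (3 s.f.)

For an ideal transformer I_in N_in = I_out N_out, so I_in = 44.2 × 51/324 = 6.96 A.

I_in ≈ 6.96 A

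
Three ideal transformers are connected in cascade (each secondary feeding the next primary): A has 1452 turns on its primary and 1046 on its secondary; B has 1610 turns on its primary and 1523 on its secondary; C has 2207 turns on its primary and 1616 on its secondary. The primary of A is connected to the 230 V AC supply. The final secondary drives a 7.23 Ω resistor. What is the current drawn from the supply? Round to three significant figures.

I_supply ≈ 7.92 A

After A: V = 230.00 × 1046/1452 = 165.69 V.
After B: V = 165.69 × 1523/1610 = 156.74 V.
After C: V = 156.74 × 1616/2207 = 114.76 V.
I_load = 114.76/7.23 = 15.873 A, so P_out = 114.76 × 15.873 = 1821.7 W.
All ideal ⇒ P_in = P_out, so I_supply = 1821.7/230 = 7.92 A.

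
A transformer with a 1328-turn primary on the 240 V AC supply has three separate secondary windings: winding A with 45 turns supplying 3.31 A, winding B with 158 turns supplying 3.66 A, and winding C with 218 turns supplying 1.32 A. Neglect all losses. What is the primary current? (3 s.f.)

V_A = 240 × 45/1328 = 8.1325 V; V_B = 240 × 158/1328 = 28.554 V; V_C = 240 × 218/1328 = 39.398 V.
P_out = V_A I_A + V_B I_B + V_C I_C = 8.1325×3.31 + 28.554×3.66 + 39.398×1.32 = 26.919 + 104.51 + 52.005 = 183.43 W.
Ideal ⇒ P_in = P_out, so I_p = P_out/V_p = 183.43/240 = 0.764 A.

I_p ≈ 0.764 A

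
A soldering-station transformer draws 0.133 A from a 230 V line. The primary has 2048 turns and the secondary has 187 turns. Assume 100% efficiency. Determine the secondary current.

I_s/I_p = N_p/N_s, so I_s = 0.133 × 2048/187 = 1.46 A.

I_s ≈ 1.46 A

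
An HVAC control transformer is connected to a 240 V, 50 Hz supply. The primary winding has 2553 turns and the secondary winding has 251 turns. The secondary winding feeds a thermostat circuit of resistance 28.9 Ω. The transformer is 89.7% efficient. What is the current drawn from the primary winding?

V_s = 240 × 251/2553 = 23.596 V.
I_s = V_s/R = 23.596/28.9 = 0.81646 A.
P_out = V_s I_s = 23.596 × 0.81646 = 19.265 W.
P_in = P_out/η = 19.265/0.897 = 21.477 W.
I_p = P_in/V_p = 21.477/240 = 0.0895 A.

I_p ≈ 0.0895 A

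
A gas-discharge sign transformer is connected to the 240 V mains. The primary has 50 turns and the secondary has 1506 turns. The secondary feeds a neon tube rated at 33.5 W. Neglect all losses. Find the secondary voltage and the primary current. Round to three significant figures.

V_s ≈ 7230 V, I_p ≈ 0.140 A

V_s = V_p × N_s/N_p = 240 × 1506/50 = 7228.8 V.
I_s = P/V_s = 33.5/7228.8 = 0.0046342 A.
I_p = I_s × N_s/N_p = 0.0046342 × 1506/50 = 0.140 A.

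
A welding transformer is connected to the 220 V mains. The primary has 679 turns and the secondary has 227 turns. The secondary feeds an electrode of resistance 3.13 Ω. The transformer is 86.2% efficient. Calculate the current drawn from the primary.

I_p ≈ 9.11 A

V_s = 220 × 227/679 = 73.549 V.
I_s = V_s/R = 73.549/3.13 = 23.498 A.
P_out = V_s I_s = 73.549 × 23.498 = 1728.3 W.
P_in = P_out/η = 1728.3/0.862 = 2005.0 W.
I_p = P_in/V_p = 2005.0/220 = 9.11 A.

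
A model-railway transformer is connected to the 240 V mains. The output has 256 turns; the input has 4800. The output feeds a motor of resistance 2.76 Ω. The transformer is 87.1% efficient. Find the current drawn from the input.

I_in ≈ 0.284 A

V_out = 240 × 256/4800 = 12.800 V.
I_out = V_out/R = 12.800/2.76 = 4.6377 A.
P_out = V_out I_out = 12.800 × 4.6377 = 59.362 W.
P_in = P_out/η = 59.362/0.871 = 68.154 W.
I_in = P_in/V_in = 68.154/240 = 0.284 A.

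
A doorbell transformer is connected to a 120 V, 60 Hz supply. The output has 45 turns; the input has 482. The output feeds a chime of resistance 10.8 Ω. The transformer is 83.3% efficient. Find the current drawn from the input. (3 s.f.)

I_in ≈ 0.116 A

V_out = 120 × 45/482 = 11.203 V.
I_out = V_out/R = 11.203/10.8 = 1.0373 A.
P_out = V_out I_out = 11.203 × 1.0373 = 11.622 W.
P_in = P_out/η = 11.622/0.833 = 13.952 W.
I_in = P_in/V_in = 13.952/120 = 0.116 A.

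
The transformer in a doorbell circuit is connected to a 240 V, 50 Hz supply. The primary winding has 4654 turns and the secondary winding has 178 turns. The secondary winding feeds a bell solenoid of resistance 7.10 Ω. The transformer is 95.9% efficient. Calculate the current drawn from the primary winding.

I_p ≈ 0.0516 A

V_s = 240 × 178/4654 = 9.1792 V.
I_s = V_s/R = 9.1792/7.10 = 1.2928 A.
P_out = V_s I_s = 9.1792 × 1.2928 = 11.867 W.
P_in = P_out/η = 11.867/0.959 = 12.375 W.
I_p = P_in/V_p = 12.375/240 = 0.0516 A.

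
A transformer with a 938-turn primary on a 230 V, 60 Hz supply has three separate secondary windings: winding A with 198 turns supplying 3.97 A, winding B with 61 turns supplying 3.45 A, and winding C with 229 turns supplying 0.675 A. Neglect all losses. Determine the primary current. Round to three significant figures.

I_p ≈ 1.23 A

V_A = 230 × 198/938 = 48.550 V; V_B = 230 × 61/938 = 14.957 V; V_C = 230 × 229/938 = 56.151 V.
P_out = V_A I_A + V_B I_B + V_C I_C = 48.550×3.97 + 14.957×3.45 + 56.151×0.675 = 192.74 + 51.603 + 37.902 = 282.25 W.
Ideal ⇒ P_in = P_out, so I_p = P_out/V_p = 282.25/230 = 1.23 A.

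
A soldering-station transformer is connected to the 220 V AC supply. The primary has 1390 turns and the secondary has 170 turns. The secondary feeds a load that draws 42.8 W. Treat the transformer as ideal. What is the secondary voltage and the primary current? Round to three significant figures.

V_s = V_p × N_s/N_p = 220 × 170/1390 = 26.906 V.
I_s = P/V_s = 42.8/26.906 = 1.5907 A.
I_p = I_s × N_s/N_p = 1.5907 × 170/1390 = 0.195 A.

V_s ≈ 26.9 V, I_p ≈ 0.195 A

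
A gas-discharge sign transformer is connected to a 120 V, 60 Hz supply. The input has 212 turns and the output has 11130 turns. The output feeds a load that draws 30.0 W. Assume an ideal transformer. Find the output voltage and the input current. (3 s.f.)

V_out = V_in × N_out/N_in = 120 × 11130/212 = 6300.0 V.
I_out = P/V_out = 30.0/6300.0 = 0.0047619 A.
I_in = I_out × N_out/N_in = 0.0047619 × 11130/212 = 0.250 A.

V_out ≈ 6300 V, I_in ≈ 0.250 A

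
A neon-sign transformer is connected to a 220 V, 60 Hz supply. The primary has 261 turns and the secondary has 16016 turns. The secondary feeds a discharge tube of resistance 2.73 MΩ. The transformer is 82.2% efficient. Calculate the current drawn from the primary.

V_s = 220 × 16016/261 = 13500 V.
I_s = V_s/R = 13500/(2.73×10^6) = 0.0049451 A.
P_out = V_s I_s = 13500 × 0.0049451 = 66.759 W.
P_in = P_out/η = 66.759/0.822 = 81.215 W.
I_p = P_in/V_p = 81.215/220 = 0.369 A.

I_p ≈ 0.369 A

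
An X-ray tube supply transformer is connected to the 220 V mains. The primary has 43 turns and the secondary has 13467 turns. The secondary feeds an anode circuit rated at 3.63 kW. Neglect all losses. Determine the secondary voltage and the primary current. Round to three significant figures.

V_s ≈ 68900 V, I_p ≈ 16.5 A

V_s = V_p × N_s/N_p = 220 × 13467/43 = 68901 V.
I_s = P/V_s = 3630/68901 = 0.052684 A.
I_p = I_s × N_s/N_p = 0.052684 × 13467/43 = 16.5 A.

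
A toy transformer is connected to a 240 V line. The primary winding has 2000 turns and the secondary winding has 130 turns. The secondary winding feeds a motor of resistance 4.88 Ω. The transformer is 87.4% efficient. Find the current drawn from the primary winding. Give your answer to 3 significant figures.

I_p ≈ 0.238 A

V_s = 240 × 130/2000 = 15.600 V.
I_s = V_s/R = 15.600/4.88 = 3.1967 A.
P_out = V_s I_s = 15.600 × 3.1967 = 49.869 W.
P_in = P_out/η = 49.869/0.874 = 57.058 W.
I_p = P_in/V_p = 57.058/240 = 0.238 A.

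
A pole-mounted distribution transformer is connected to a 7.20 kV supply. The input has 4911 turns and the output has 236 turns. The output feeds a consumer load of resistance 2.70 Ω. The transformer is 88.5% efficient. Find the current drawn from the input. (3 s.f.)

I_in ≈ 6.96 A

V_out = 7200 × 236/4911 = 346.00 V.
I_out = V_out/R = 346.00/2.70 = 128.15 A.
P_out = V_out I_out = 346.00 × 128.15 = 44339 W.
P_in = P_out/η = 44339/0.885 = 50101 W.
I_in = P_in/V_in = 50101/7200 = 6.96 A.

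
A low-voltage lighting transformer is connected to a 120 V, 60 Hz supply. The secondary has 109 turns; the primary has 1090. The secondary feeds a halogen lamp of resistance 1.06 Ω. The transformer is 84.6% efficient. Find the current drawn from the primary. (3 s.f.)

V_s = 120 × 109/1090 = 12.000 V.
I_s = V_s/R = 12.000/1.06 = 11.321 A.
P_out = V_s I_s = 12.000 × 11.321 = 135.85 W.
P_in = P_out/η = 135.85/0.846 = 160.58 W.
I_p = P_in/V_p = 160.58/120 = 1.34 A.

I_p ≈ 1.34 A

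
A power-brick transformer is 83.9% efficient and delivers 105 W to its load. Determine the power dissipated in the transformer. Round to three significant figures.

P_loss ≈ 20.1 W

P_in = P_out/η = 105/0.839 = 125.149 W.
P_loss = P_in − P_out = 125.149 − 105 = 20.1 W.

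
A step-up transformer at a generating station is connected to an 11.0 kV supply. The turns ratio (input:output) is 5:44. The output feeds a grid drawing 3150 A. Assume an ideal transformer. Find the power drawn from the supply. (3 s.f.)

I_in = I_out × N_out/N_in = 3150 × 44/5 = 27720 A.
P = V_in I_in = 11000 × 27720 = 3.05×10^8 W.

P ≈ 3.05×10^8 W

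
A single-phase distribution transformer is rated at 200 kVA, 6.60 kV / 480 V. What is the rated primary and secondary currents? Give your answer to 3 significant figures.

I_p ≈ 30.3 A, I_s ≈ 417 A

I_p = S/V_p = 200000/6600 = 30.3 A.
I_s = S/V_s = 200000/480 = 417 A.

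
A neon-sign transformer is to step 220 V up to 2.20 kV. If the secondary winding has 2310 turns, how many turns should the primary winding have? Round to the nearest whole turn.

N_p = 231 turns

N_p/N_s = V_p/V_s, so N_p = 2310 × 220/2200 = 231.0 ≈ 231 turns.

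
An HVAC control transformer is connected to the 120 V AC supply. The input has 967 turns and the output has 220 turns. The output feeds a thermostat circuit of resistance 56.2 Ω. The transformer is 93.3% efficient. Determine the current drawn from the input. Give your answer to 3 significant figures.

V_out = 120 × 220/967 = 27.301 V.
I_out = V_out/R = 27.301/56.2 = 0.48578 A.
P_out = V_out I_out = 27.301 × 0.48578 = 13.262 W.
P_in = P_out/η = 13.262/0.933 = 14.215 W.
I_in = P_in/V_in = 14.215/120 = 0.118 A.

I_in ≈ 0.118 A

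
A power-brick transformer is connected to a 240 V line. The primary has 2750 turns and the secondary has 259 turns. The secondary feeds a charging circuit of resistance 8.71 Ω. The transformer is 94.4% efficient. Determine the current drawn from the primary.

I_p ≈ 0.259 A

V_s = 240 × 259/2750 = 22.604 V.
I_s = V_s/R = 22.604/8.71 = 2.5951 A.
P_out = V_s I_s = 22.604 × 2.5951 = 58.660 W.
P_in = P_out/η = 58.660/0.944 = 62.139 W.
I_p = P_in/V_p = 62.139/240 = 0.259 A.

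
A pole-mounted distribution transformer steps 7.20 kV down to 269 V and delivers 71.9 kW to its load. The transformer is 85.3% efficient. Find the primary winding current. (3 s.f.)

I_p ≈ 11.7 A

P_in = P_out/η = 71900/0.853 = 84291 W.
I_p = P_in/V_p = 84291/7200 = 11.7 A.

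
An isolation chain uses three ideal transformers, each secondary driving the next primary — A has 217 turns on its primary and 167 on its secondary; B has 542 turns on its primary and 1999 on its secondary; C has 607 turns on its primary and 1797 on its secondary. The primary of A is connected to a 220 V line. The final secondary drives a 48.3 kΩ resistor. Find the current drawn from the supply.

After A: V = 220.00 × 167/217 = 169.31 V.
After B: V = 169.31 × 1999/542 = 624.44 V.
After C: V = 624.44 × 1797/607 = 1848.6 V.
I_load = 1848.6/48300 = 0.038274 A, so P_out = 1848.6 × 0.038274 = 70.755 W.
All ideal ⇒ P_in = P_out, so I_supply = 70.755/220 = 0.322 A.

I_supply ≈ 0.322 A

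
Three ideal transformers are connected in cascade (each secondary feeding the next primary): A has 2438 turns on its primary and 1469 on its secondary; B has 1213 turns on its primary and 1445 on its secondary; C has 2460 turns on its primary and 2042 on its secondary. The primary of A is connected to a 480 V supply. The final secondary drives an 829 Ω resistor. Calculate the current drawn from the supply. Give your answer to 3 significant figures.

After A: V = 480.00 × 1469/2438 = 289.22 V.
After B: V = 289.22 × 1445/1213 = 344.54 V.
After C: V = 344.54 × 2042/2460 = 285.99 V.
I_load = 285.99/829 = 0.34499 A, so P_out = 285.99 × 0.34499 = 98.664 W.
All ideal ⇒ P_in = P_out, so I_supply = 98.664/480 = 0.206 A.

I_supply ≈ 0.206 A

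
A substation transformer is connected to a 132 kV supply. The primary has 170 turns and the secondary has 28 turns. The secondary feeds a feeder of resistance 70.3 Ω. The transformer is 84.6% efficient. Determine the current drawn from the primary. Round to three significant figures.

V_s = 132000 × 28/170 = 21741 V.
I_s = V_s/R = 21741/70.3 = 309.26 A.
P_out = V_s I_s = 21741 × 309.26 = 6.7237×10^6 W.
P_in = P_out/η = 6.7237×10^6/0.846 = 7.9477×10^6 W.
I_p = P_in/V_p = 7.9477×10^6/132000 = 60.2 A.

I_p ≈ 60.2 A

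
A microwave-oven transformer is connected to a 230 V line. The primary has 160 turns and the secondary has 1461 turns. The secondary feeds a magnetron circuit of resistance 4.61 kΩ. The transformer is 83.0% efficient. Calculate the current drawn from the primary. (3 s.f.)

V_s = 230 × 1461/160 = 2100.2 V.
I_s = V_s/R = 2100.2/4610 = 0.45557 A.
P_out = V_s I_s = 2100.2 × 0.45557 = 956.79 W.
P_in = P_out/η = 956.79/0.830 = 1152.8 W.
I_p = P_in/V_p = 1152.8/230 = 5.01 A.

I_p ≈ 5.01 A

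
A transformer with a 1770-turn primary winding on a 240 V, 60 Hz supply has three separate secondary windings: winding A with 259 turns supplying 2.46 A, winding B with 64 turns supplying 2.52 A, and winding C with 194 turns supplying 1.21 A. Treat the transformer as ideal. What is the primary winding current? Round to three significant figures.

V_A = 240 × 259/1770 = 35.119 V; V_B = 240 × 64/1770 = 8.6780 V; V_C = 240 × 194/1770 = 26.305 V.
P_out = V_A I_A + V_B I_B + V_C I_C = 35.119×2.46 + 8.6780×2.52 + 26.305×1.21 = 86.392 + 21.868 + 31.829 = 140.09 W.
Ideal ⇒ P_in = P_out, so I_p = P_out/V_p = 140.09/240 = 0.584 A.

I_p ≈ 0.584 A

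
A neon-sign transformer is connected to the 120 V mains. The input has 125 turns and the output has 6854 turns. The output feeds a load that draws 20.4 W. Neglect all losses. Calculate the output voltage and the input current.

V_out = V_in × N_out/N_in = 120 × 6854/125 = 6579.8 V.
I_out = P/V_out = 20.4/6579.8 = 0.0031004 A.
I_in = I_out × N_out/N_in = 0.0031004 × 6854/125 = 0.170 A.

V_out ≈ 6580 V, I_in ≈ 0.170 A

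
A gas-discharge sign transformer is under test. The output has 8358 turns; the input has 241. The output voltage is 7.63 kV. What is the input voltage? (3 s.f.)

V_in ≈ 220 V

V_in/V_out = N_in/N_out, so V_in = 7630 × 241/8358 = 220 V.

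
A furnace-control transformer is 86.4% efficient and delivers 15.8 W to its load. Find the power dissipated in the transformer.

P_in = P_out/η = 15.8/0.864 = 18.2870 W.
P_loss = P_in − P_out = 18.2870 − 15.8 = 2.49 W.

P_loss ≈ 2.49 W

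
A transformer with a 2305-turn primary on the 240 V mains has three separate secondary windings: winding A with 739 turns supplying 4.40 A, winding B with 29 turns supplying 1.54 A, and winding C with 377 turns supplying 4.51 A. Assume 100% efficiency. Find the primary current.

V_A = 240 × 739/2305 = 76.946 V; V_B = 240 × 29/2305 = 3.0195 V; V_C = 240 × 377/2305 = 39.254 V.
P_out = V_A I_A + V_B I_B + V_C I_C = 76.946×4.40 + 3.0195×1.54 + 39.254×4.51 = 338.56 + 4.6501 + 177.03 = 520.25 W.
Ideal ⇒ P_in = P_out, so I_p = P_out/V_p = 520.25/240 = 2.17 A.

I_p ≈ 2.17 A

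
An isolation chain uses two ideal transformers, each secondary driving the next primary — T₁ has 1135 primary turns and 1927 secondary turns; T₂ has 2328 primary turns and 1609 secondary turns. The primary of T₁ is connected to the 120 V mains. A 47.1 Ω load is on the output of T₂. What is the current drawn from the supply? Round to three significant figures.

I_supply ≈ 3.51 A

After T₁: V = 120.00 × 1927/1135 = 203.74 V.
After T₂: V = 203.74 × 1609/2328 = 140.81 V.
I_load = 140.81/47.1 = 2.9896 A, so P_out = 140.81 × 2.9896 = 420.98 W.
All ideal ⇒ P_in = P_out, so I_supply = 420.98/120 = 3.51 A.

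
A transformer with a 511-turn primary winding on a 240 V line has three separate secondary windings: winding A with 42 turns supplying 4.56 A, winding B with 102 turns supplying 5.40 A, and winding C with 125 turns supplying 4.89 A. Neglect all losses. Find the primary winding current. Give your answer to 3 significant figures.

V_A = 240 × 42/511 = 19.726 V; V_B = 240 × 102/511 = 47.906 V; V_C = 240 × 125/511 = 58.708 V.
P_out = V_A I_A + V_B I_B + V_C I_C = 19.726×4.56 + 47.906×5.40 + 58.708×4.89 = 89.951 + 258.69 + 287.08 = 635.73 W.
Ideal ⇒ P_in = P_out, so I_p = P_out/V_p = 635.73/240 = 2.65 A.

I_p ≈ 2.65 A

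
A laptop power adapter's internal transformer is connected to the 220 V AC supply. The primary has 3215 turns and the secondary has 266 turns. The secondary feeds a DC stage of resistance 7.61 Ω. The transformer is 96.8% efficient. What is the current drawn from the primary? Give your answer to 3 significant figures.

V_s = 220 × 266/3215 = 18.202 V.
I_s = V_s/R = 18.202/7.61 = 2.3919 A.
P_out = V_s I_s = 18.202 × 2.3919 = 43.537 W.
P_in = P_out/η = 43.537/0.968 = 44.977 W.
I_p = P_in/V_p = 44.977/220 = 0.204 A.

I_p ≈ 0.204 A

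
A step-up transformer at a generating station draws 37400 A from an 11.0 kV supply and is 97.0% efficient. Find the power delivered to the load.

P_in = V_p I_p = 11000 × 37400 = 4.1140×10^8 W.
P_out = η P_in = 0.970 × 4.1140×10^8 = 3.99×10^8 W.

P_out ≈ 3.99×10^8 W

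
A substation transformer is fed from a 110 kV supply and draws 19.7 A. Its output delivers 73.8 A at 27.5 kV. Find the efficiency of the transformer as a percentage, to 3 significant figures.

η ≈ 93.7%

P_in = 110000 × 19.7 = 2.16700×10^6 W.
P_out = 27500 × 73.8 = 2.02950×10^6 W.
η = P_out/P_in = 2.02950×10^6/(2.16700×10^6) = 0.937.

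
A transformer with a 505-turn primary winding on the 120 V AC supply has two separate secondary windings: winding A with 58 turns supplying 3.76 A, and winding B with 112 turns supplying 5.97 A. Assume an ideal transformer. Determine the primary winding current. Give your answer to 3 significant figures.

V_A = 120 × 58/505 = 13.782 V; V_B = 120 × 112/505 = 26.614 V.
P_out = V_A I_A + V_B I_B = 13.782×3.76 + 26.614×5.97 = 51.821 + 158.88 = 210.71 W.
Ideal ⇒ P_in = P_out, so I_p = P_out/V_p = 210.71/120 = 1.76 A.

I_p ≈ 1.76 A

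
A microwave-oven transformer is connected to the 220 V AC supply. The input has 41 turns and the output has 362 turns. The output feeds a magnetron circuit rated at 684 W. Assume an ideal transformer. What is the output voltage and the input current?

V_out ≈ 1940 V, I_in ≈ 3.11 A

V_out = V_in × N_out/N_in = 220 × 362/41 = 1942.4 V.
I_out = P/V_out = 684/1942.4 = 0.35213 A.
I_in = I_out × N_out/N_in = 0.35213 × 362/41 = 3.11 A.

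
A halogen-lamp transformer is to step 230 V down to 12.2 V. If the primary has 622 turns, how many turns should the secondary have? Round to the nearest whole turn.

N_s/N_p = V_s/V_p, so N_s = 622 × 12.2/230 = 33.0 ≈ 33 turns.

N_s = 33 turns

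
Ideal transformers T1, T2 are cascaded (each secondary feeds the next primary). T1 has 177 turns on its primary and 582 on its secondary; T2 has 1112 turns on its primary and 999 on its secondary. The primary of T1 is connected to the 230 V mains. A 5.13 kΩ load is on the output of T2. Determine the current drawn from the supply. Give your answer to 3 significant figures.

After T1: V = 230.00 × 582/177 = 756.27 V.
After T2: V = 756.27 × 999/1112 = 679.42 V.
I_load = 679.42/5130 = 0.13244 A, so P_out = 679.42 × 0.13244 = 89.983 W.
All ideal ⇒ P_in = P_out, so I_supply = 89.983/230 = 0.391 A.

I_supply ≈ 0.391 A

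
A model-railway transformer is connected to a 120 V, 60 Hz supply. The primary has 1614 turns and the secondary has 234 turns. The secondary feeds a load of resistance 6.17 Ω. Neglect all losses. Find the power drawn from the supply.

P ≈ 49.1 W

V_s = V_p × N_s/N_p = 120 × 234/1614 = 17.398 V.
I_s = V_s/R = 17.398/6.17 = 2.8197 A.
I_p = I_s × N_s/N_p = 2.8197 × 234/1614 = 0.40881 A.
P = V_p I_p = 120 × 0.40881 = 49.1 W.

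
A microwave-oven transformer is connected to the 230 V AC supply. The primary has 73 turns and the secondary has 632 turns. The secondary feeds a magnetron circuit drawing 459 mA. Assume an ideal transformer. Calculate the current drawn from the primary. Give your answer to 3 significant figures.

For an ideal transformer I_p N_p = I_s N_s, so I_p = 0.459 × 632/73 = 3.97 A.

I_p ≈ 3.97 A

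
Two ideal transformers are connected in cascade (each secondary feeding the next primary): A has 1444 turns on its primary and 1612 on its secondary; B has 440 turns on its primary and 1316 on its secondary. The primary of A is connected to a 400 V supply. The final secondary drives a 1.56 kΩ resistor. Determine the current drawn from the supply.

I_supply ≈ 2.86 A

After A: V = 400.00 × 1612/1444 = 446.54 V.
After B: V = 446.54 × 1316/440 = 1335.6 V.
I_load = 1335.6/1560 = 0.85612 A, so P_out = 1335.6 × 0.85612 = 1143.4 W.
All ideal ⇒ P_in = P_out, so I_supply = 1143.4/400 = 2.86 A.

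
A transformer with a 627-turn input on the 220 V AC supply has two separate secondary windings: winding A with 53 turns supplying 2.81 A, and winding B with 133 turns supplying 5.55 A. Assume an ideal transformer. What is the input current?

V_A = 220 × 53/627 = 18.596 V; V_B = 220 × 133/627 = 46.667 V.
P_out = V_A I_A + V_B I_B = 18.596×2.81 + 46.667×5.55 = 52.256 + 259.00 = 311.26 W.
Ideal ⇒ P_in = P_out, so I_in = P_out/V_in = 311.26/220 = 1.41 A.

I_in ≈ 1.41 A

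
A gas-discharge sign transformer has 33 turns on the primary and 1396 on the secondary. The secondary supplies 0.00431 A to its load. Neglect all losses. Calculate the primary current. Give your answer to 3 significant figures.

For an ideal transformer I_p/I_s = N_s/N_p, so I_p = 0.00431 × 1396/33 = 0.182 A.

I_p ≈ 0.182 A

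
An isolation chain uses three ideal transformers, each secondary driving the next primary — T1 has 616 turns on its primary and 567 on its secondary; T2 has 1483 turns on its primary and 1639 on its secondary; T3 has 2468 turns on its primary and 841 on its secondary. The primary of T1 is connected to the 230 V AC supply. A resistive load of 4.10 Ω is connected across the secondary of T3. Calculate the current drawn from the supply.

Secondary of T1: V = 230.00 × 567/616 = 211.70 V.
Secondary of T2: V = 211.70 × 1639/1483 = 233.97 V.
Secondary of T3: V = 233.97 × 841/2468 = 79.729 V.
I_load = 79.729/4.10 = 19.446 A, so P_out = 79.729 × 19.446 = 1550.4 W.
All ideal ⇒ P_in = P_out, so I_supply = 1550.4/230 = 6.74 A.

I_supply ≈ 6.74 A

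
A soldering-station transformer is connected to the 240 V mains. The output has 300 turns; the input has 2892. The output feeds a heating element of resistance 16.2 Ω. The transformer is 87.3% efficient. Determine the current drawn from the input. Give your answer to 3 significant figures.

I_in ≈ 0.183 A

V_out = 240 × 300/2892 = 24.896 V.
I_out = V_out/R = 24.896/16.2 = 1.5368 A.
P_out = V_out I_out = 24.896 × 1.5368 = 38.261 W.
P_in = P_out/η = 38.261/0.873 = 43.827 W.
I_in = P_in/V_in = 43.827/240 = 0.183 A.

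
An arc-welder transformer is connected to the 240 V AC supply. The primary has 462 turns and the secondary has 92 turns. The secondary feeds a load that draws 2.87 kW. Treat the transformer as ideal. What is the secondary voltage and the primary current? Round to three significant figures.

V_s ≈ 47.8 V, I_p ≈ 12.0 A

V_s = V_p × N_s/N_p = 240 × 92/462 = 47.792 V.
I_s = P/V_s = 2870/47.792 = 60.052 A.
I_p = I_s × N_s/N_p = 60.052 × 92/462 = 12.0 A.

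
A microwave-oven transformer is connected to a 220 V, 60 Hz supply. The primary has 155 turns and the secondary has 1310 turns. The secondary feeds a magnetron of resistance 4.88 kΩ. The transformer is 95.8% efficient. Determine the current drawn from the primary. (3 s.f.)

V_s = 220 × 1310/155 = 1859.4 V.
I_s = V_s/R = 1859.4/4880 = 0.38102 A.
P_out = V_s I_s = 1859.4 × 0.38102 = 708.44 W.
P_in = P_out/η = 708.44/0.958 = 739.50 W.
I_p = P_in/V_p = 739.50/220 = 3.36 A.

I_p ≈ 3.36 A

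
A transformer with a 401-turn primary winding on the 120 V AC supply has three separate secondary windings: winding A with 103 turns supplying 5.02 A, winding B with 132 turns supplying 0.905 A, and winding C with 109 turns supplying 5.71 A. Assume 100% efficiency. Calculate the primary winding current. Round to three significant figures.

I_p ≈ 3.14 A

V_A = 120 × 103/401 = 30.823 V; V_B = 120 × 132/401 = 39.501 V; V_C = 120 × 109/401 = 32.618 V.
P_out = V_A I_A + V_B I_B + V_C I_C = 30.823×5.02 + 39.501×0.905 + 32.618×5.71 = 154.73 + 35.749 + 186.25 = 376.73 W.
Ideal ⇒ P_in = P_out, so I_p = P_out/V_p = 376.73/120 = 3.14 A.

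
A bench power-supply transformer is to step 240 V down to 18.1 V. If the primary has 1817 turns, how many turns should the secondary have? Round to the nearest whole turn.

N_s/N_p = V_s/V_p, so N_s = 1817 × 18.1/240 = 137.0 ≈ 137 turns.

N_s = 137 turns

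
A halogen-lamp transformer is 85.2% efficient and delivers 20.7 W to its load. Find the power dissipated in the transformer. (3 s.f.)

P_loss ≈ 3.60 W

P_in = P_out/η = 20.7/0.852 = 24.2958 W.
P_loss = P_in − P_out = 24.2958 − 20.7 = 3.60 W.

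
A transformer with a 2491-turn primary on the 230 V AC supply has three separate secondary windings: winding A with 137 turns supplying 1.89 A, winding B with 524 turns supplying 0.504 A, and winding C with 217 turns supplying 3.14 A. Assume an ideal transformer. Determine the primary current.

V_A = 230 × 137/2491 = 12.650 V; V_B = 230 × 524/2491 = 48.382 V; V_C = 230 × 217/2491 = 20.036 V.
P_out = V_A I_A + V_B I_B + V_C I_C = 12.650×1.89 + 48.382×0.504 + 20.036×3.14 = 23.908 + 24.385 + 62.913 = 111.21 W.
Ideal ⇒ P_in = P_out, so I_p = P_out/V_p = 111.21/230 = 0.484 A.

I_p ≈ 0.484 A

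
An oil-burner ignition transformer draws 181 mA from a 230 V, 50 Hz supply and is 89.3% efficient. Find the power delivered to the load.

P_out ≈ 37.2 W

P_in = V_in I_in = 230 × 0.181 = 41.630 W.
P_out = η P_in = 0.893 × 41.630 = 37.2 W.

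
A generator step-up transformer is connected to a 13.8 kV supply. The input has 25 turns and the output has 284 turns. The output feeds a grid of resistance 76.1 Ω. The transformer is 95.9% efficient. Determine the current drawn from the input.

I_in ≈ 24400 A

V_out = 13800 × 284/25 = 156770 V.
I_out = V_out/R = 156770/76.1 = 2060.0 A.
P_out = V_out I_out = 156770 × 2060.0 = 3.2295×10^8 W.
P_in = P_out/η = 3.2295×10^8/0.959 = 3.3675×10^8 W.
I_in = P_in/V_in = 3.3675×10^8/13800 = 24400 A.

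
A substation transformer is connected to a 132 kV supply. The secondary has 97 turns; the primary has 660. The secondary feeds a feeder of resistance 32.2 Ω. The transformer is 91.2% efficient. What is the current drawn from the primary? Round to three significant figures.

I_p ≈ 97.1 A

V_s = 132000 × 97/660 = 19400 V.
I_s = V_s/R = 19400/32.2 = 602.48 A.
P_out = V_s I_s = 19400 × 602.48 = 1.1688×10^7 W.
P_in = P_out/η = 1.1688×10^7/0.912 = 1.2816×10^7 W.
I_p = P_in/V_p = 1.2816×10^7/132000 = 97.1 A.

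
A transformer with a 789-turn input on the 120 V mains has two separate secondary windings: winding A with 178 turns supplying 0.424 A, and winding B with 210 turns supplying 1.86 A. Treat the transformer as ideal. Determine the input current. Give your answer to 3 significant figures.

V_A = 120 × 178/789 = 27.072 V; V_B = 120 × 210/789 = 31.939 V.
P_out = V_A I_A + V_B I_B = 27.072×0.424 + 31.939×1.86 = 11.479 + 59.407 = 70.885 W.
Ideal ⇒ P_in = P_out, so I_in = P_out/V_in = 70.885/120 = 0.591 A.

I_in ≈ 0.591 A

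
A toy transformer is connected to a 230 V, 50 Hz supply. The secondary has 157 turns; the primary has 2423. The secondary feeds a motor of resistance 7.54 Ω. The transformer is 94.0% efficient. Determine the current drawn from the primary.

V_s = 230 × 157/2423 = 14.903 V.
I_s = V_s/R = 14.903/7.54 = 1.9765 A.
P_out = V_s I_s = 14.903 × 1.9765 = 29.456 W.
P_in = P_out/η = 29.456/0.940 = 31.336 W.
I_p = P_in/V_p = 31.336/230 = 0.136 A.

I_p ≈ 0.136 A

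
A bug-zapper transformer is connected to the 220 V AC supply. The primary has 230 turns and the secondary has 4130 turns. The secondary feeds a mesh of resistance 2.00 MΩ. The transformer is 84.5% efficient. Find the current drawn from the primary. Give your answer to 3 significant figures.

V_s = 220 × 4130/230 = 3950.4 V.
I_s = V_s/R = 3950.4/(2.00×10^6) = 0.0019752 A.
P_out = V_s I_s = 3950.4 × 0.0019752 = 7.8030 W.
P_in = P_out/η = 7.8030/0.845 = 9.2343 W.
I_p = P_in/V_p = 9.2343/220 = 0.0420 A.

I_p ≈ 0.0420 A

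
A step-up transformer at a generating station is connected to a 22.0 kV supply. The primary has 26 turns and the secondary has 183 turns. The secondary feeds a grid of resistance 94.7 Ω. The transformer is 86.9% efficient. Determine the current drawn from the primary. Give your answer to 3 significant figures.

V_s = 22000 × 183/26 = 154850 V.
I_s = V_s/R = 154850/94.7 = 1635.1 A.
P_out = V_s I_s = 154850 × 1635.1 = 2.5319×10^8 W.
P_in = P_out/η = 2.5319×10^8/0.869 = 2.9136×10^8 W.
I_p = P_in/V_p = 2.9136×10^8/22000 = 13200 A.

I_p ≈ 13200 A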